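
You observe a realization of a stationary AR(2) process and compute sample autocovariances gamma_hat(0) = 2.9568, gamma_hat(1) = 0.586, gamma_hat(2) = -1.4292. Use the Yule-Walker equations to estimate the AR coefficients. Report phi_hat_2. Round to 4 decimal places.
\hat\phi_{2} = -0.5440

The Yule-Walker equations for an AR(p) process read, in matrix form,
  Gamma_p phi = r_p,   with   (Gamma_p)_{ij} = gamma(|i - j|),
                       (r_p)_i = gamma(i),   i,j = 1..p.
Substitute the sample gammas (Toeplitz matrix and right-hand side of size 2):
  Gamma_p = [[2.9568, 0.586], [0.586, 2.9568]]
  r_p     = [0.586, -1.4292]
Written out:
  2.9568 phi_1 + 0.586 phi_2 = 0.586
  0.586 phi_1 + 2.9568 phi_2 = -1.4292
Solve by Cramer's rule:
  det = gamma(0)^2 - gamma(1)^2 = (2.9568)^2 - (0.586)^2 = 8.74266624 - 0.343396 = 8.39927024
  phi_hat_1 = [gamma(1) gamma(0) - gamma(1) gamma(2)] / det = [(0.586)(2.9568) - (0.586)(-1.4292)] / 8.39927024 = 2.570196 / 8.39927024 = 0.306
  phi_hat_2 = [gamma(0) gamma(2) - gamma(1)^2] / det = [(2.9568)(-1.4292) - (0.586)^2] / 8.39927024 = -4.56925456 / 8.39927024 = -0.544
So phi_hat = [0.3060, -0.5440].
Therefore phi_hat_2 = -0.5440.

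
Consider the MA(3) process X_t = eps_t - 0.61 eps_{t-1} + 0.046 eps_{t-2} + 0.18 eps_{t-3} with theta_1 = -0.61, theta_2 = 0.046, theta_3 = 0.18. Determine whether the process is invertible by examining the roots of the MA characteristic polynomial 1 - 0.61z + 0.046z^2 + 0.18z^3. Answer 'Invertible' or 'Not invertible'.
\text{Invertible}

The MA(q) characteristic polynomial is P(z) = 1 - 0.61z + 0.046z^2 + 0.18z^3.
Invertibility requires all roots to lie outside the unit circle, i.e. |z| > 1 for every root.
Degree 3: look for a simple real root z0 first, then factor out (1 - z/z0) and solve the remaining quadratic.
Testing z0 = -2.5: P(-2.5) = 1 + (-0.61)(-2.5) + (0.046)(-2.5)^2 + (0.18)(-2.5)^3
  = 1 + (1.525) + (0.2875) + (-2.8125) = 0.  So z_0 = -2.5 is a root, |z_0| = 2.5.
Divide out the factor (1 + 0.4 z) = (1 - z/z0) (since 1/z0 = -0.4):
  P(z) = (1 + 0.4 z)(1 + (-1.01) z + (0.45) z^2)
  [check: z-coef -1.01 - (-0.4) = -0.61; z^2-coef 0.45 - (-0.4)(-1.01) = 0.046; z^3-coef -(-0.4)(0.45) = 0.18.]
Remaining roots from the quadratic factor 1 + (-1.01) z + (0.45) z^2:
  Set 1 + (-1.01) z + (0.45) z^2 = 0, i.e. a z^2 + b z + c = 0 with a = 0.45, b = -1.01, c = 1.
  Discriminant D = b^2 - 4ac = (-1.01)^2 - 4*(0.45)*1 = 1.0201 - (1.8) = -0.7799.
  D < 0, so the roots are the complex-conjugate pair z = (-b +/- i sqrt(-D)) / (2a) = 1.1222 +/- 0.9812i.
  For a conjugate pair |z|^2 = z * conj(z) = (product of roots) = c/a = 1/(0.45) = 2.222222, so |z| = sqrt(2.222222) = 1.4907 for both roots.
Moduli of all roots: 2.5000, 1.4907, 1.4907.
All moduli strictly greater than 1? Yes.
Verdict: Invertible.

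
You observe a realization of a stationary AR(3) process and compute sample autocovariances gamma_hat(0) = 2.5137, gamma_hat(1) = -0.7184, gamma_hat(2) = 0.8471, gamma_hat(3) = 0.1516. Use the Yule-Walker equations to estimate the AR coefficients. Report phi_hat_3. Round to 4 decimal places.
\hat\phi_{3} = 0.2470

The Yule-Walker equations for an AR(p) process read, in matrix form,
  Gamma_p phi = r_p,   with   (Gamma_p)_{ij} = gamma(|i - j|),
                       (r_p)_i = gamma(i),   i,j = 1..p.
Substitute the sample gammas (Toeplitz matrix and right-hand side of size 3):
  Gamma_p = [[2.5137, -0.7184, 0.8471], [-0.7184, 2.5137, -0.7184], [0.8471, -0.7184, 2.5137]]
  r_p     = [-0.7184, 0.8471, 0.1516]
Written out (R1..R3):
  (R1) 2.5137 phi_1 - 0.7184 phi_2 + 0.8471 phi_3 = -0.7184
  (R2) -0.7184 phi_1 + 2.5137 phi_2 - 0.7184 phi_3 = 0.8471
  (R3) 0.8471 phi_1 - 0.7184 phi_2 + 2.5137 phi_3 = 0.1516
Gaussian elimination:
  R2 <- R2 - (-0.7184/2.5137) R1 = R2 - (-0.285794) R1:  2.308386 phi_2 - 0.476304 phi_3 = 0.641786
  R3 <- R3 - (0.8471/2.5137) R1 = R3 - (0.336993) R1:  -0.476304 phi_2 + 2.228233 phi_3 = 0.393696
  R3 <- R3 - (-0.476304/2.308386) R2 = R3 - (-0.206336) R2:  2.129954 phi_3 = 0.52612
Back-substitution:
  phi_hat_3 = 0.52612 / 2.129954 = 0.24701
  phi_hat_2 = (0.641786 - (-0.476304)(0.24701)) / 2.308386 = 0.328991
  phi_hat_1 = (-0.7184 - (-0.7184)(0.328991) - (0.8471)(0.24701)) / 2.5137 = -0.275011
So phi_hat = [-0.2750, 0.3290, 0.2470].
Therefore phi_hat_3 = 0.2470.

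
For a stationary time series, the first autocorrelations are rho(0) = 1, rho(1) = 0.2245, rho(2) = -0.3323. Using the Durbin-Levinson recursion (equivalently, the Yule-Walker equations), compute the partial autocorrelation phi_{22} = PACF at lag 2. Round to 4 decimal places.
\phi_{22} = -0.4030

The PACF at lag k is phi_{kk}, the last component of the solution
to the Yule-Walker system G_k phi = r_k where
  (G_k)_{ij} = rho(|i - j|), (r_k)_i = rho(i), i,j = 1..k.
Equivalently, Durbin-Levinson gives phi_{kk} iteratively:
  phi_{11} = rho(1)
  phi_{kk} = [rho(k) - sum_{j=1..k-1} phi_{k-1,j} rho(k-j)]
            / [1 - sum_{j=1..k-1} phi_{k-1,j} rho(j)],
  phi_{k,j} = phi_{k-1,j} - phi_{kk} phi_{k-1,k-j},  j = 1..k-1.
Step k = 1:
  phi_11 = rho(1) = 0.2245.
Step k = 2:
  phi_22 = [rho(2) - phi_11 rho(1)] / [1 - phi_11 rho(1)] = [-0.3323 - (0.2245)(0.2245)] / [1 - (0.2245)(0.2245)]
         = -0.38270025 / 0.94959975 = -0.403.
Therefore phi_{22} = -0.4030.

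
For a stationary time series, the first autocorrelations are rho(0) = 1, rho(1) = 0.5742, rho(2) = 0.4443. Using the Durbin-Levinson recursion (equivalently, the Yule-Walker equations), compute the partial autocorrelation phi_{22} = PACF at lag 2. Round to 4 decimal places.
\phi_{22} = 0.1710

The PACF at lag k is phi_{kk}, the last component of the solution
to the Yule-Walker system G_k phi = r_k where
  (G_k)_{ij} = rho(|i - j|), (r_k)_i = rho(i), i,j = 1..k.
Equivalently, Durbin-Levinson gives phi_{kk} iteratively:
  phi_{11} = rho(1)
  phi_{kk} = [rho(k) - sum_{j=1..k-1} phi_{k-1,j} rho(k-j)]
            / [1 - sum_{j=1..k-1} phi_{k-1,j} rho(j)],
  phi_{k,j} = phi_{k-1,j} - phi_{kk} phi_{k-1,k-j},  j = 1..k-1.
Step k = 1:
  phi_11 = rho(1) = 0.5742.
Step k = 2:
  phi_22 = [rho(2) - phi_11 rho(1)] / [1 - phi_11 rho(1)] = [0.4443 - (0.5742)(0.5742)] / [1 - (0.5742)(0.5742)]
         = 0.11459436 / 0.67029436 = 0.171.
Therefore phi_{22} = 0.1710.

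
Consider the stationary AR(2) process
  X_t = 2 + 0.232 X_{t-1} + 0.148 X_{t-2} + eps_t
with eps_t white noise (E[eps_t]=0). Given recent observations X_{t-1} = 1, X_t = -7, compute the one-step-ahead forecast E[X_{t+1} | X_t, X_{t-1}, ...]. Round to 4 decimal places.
E[X_{t+1} \mid \mathcal F_t] = 0.5240

For an AR(p) model X_t = c + sum_i phi_i X_{t-i} + eps_t, the
one-step-ahead conditional mean is
  E[X_{t+1} | X_t, ...] = c + sum_i phi_i X_{t+1-i}.
Substitute known values:
  E[X_{t+1} | ...] = 2 + (0.232) * (-7) + (0.148) * (1)
                   = 0.5240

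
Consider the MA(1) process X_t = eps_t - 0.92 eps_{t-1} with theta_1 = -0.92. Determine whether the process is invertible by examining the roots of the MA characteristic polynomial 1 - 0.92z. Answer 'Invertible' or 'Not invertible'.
\text{Invertible}

The MA(q) characteristic polynomial is P(z) = 1 - 0.92z.
Invertibility requires all roots to lie outside the unit circle, i.e. |z| > 1 for every root.
This is linear in z: 1 + (-0.92) z = 0  =>  z = -1/(-0.92) = 1.086957,  |z| = 1.086957.
Moduli of all roots: 1.0870.
All moduli strictly greater than 1? Yes.
Verdict: Invertible.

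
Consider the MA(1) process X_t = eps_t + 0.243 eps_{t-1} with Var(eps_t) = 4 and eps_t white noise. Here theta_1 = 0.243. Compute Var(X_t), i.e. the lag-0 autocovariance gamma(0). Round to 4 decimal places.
\gamma(0) = 4.2362

For an MA(q) process X_t = eps_t + sum_i theta_i eps_{t-i} with
Var(eps_t) = sigma^2, the variance is
  gamma(0) = sigma^2 * (1 + sum_i theta_i^2).
  sum_i theta_i^2 = (0.243)^2 = 0.059049.
  gamma(0) = 4 * (1 + 0.059049) = 4 * 1.059049 = 4.236196, which rounds to 4.2362.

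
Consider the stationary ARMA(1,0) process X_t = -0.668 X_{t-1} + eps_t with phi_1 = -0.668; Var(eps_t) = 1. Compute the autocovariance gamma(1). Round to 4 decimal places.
\gamma(1) = -1.2063

Multiply the model equation by X_{t-k} and take expectations. With theta_0 = psi_0 = 1 and psi_j the MA(infinity) weights, this gives
  gamma(k) - sum_i phi_i gamma(k-i) = c_k,
  c_k = sigma^2 * sum_{j=k..q} theta_j psi_{j-k}   (c_k = 0 for k > q),
using gamma(-m) = gamma(m).
Pure AR (q = 0): c_0 = sigma^2 = 1, c_k = 0 for k >= 1.
Equations for k = 0 and k = 1 (AR order 1):
  gamma(0) = phi_1 gamma(1) + c_0
  gamma(1) = phi_1 gamma(0) + c_1
Substituting the second into the first: gamma(0) (1 - phi_1^2) = c_0 + phi_1 c_1, so
  gamma(0) = c_0 / (1 - phi_1^2) = 1 / (1 - (-0.668)^2) = 1 / 0.553776 = 1.805784.
  gamma(1) = phi_1 gamma(0) = (-0.668)(1.805784) = -1.206264.
Therefore gamma(1) = -1.2063 (to 4 decimal places).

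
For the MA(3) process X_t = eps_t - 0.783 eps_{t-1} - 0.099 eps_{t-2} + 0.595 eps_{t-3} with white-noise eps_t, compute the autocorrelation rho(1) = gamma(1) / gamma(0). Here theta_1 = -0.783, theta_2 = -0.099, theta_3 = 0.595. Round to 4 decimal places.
\rho(1) = -0.3867

For an MA(q) process with theta_0 = 1, the autocovariance is
  gamma(k) = sigma^2 * sum_{i=0..q-k} theta_i * theta_{i+k},
and rho(k) = gamma(k) / gamma(0). Sigma^2 cancels.
  numerator   = (1)*(-0.783) + (-0.783)*(-0.099) + (-0.099)*(0.595) = -0.764388.
  denominator = (1)^2 + (-0.783)^2 + (-0.099)^2 + (0.595)^2 = 1.976915.
  rho(1) = -0.764388 / 1.976915 = -0.3867.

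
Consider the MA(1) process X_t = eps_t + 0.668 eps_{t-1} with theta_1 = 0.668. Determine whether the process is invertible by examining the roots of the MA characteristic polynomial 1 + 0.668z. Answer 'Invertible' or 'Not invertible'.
\text{Invertible}

The MA(q) characteristic polynomial is P(z) = 1 + 0.668z.
Invertibility requires all roots to lie outside the unit circle, i.e. |z| > 1 for every root.
This is linear in z: 1 + (0.668) z = 0  =>  z = -1/(0.668) = -1.497006,  |z| = 1.497006.
Moduli of all roots: 1.4970.
All moduli strictly greater than 1? Yes.
Verdict: Invertible.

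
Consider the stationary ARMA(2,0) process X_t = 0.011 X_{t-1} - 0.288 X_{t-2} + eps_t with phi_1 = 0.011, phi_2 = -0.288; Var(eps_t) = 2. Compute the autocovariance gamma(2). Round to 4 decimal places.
\gamma(2) = -0.6279

Multiply the model equation by X_{t-k} and take expectations. With theta_0 = psi_0 = 1 and psi_j the MA(infinity) weights, this gives
  gamma(k) - sum_i phi_i gamma(k-i) = c_k,
  c_k = sigma^2 * sum_{j=k..q} theta_j psi_{j-k}   (c_k = 0 for k > q),
using gamma(-m) = gamma(m).
Pure AR (q = 0): c_0 = sigma^2 = 2, c_k = 0 for k >= 1.
Equations for k = 0, 1, 2 (AR order 2, c_2 = 0):
  (E0) gamma(0) = phi_1 gamma(1) + phi_2 gamma(2) + c_0
  (E1) gamma(1) = phi_1 gamma(0) + phi_2 gamma(1) + c_1
  (E2) gamma(2) = phi_1 gamma(1) + phi_2 gamma(0)
From (E1): gamma(1) = A gamma(0) + B with
  A = phi_1 / (1 - phi_2) = 0.011 / 1.288 = 0.00854,   B = c_1 / (1 - phi_2) = 0 / 1.288 = 0.
Insert (E2) into (E0): gamma(0) (1 - phi_2^2) = phi_1 (1 + phi_2) gamma(1) + c_0.
  phi_1 (1 + phi_2) = (0.011)(0.712) = 0.007832,   1 - phi_2^2 = 0.917056.
Replace gamma(1) by A gamma(0) + B and collect gamma(0):
  gamma(0) [0.917056 - (0.007832)(0.00854)] = c_0 = 2
  gamma(0) * 0.916989 = 2
  gamma(0) = 2 / 0.916989 = 2.181051.
  gamma(1) = A gamma(0) = (0.00854)(2.181051) = 0.018627.
  gamma(2) = phi_1 gamma(1) + phi_2 gamma(0) = (0.011)(0.018627) + (-0.288)(2.181051) = -0.627938.
Therefore gamma(2) = -0.6279 (to 4 decimal places).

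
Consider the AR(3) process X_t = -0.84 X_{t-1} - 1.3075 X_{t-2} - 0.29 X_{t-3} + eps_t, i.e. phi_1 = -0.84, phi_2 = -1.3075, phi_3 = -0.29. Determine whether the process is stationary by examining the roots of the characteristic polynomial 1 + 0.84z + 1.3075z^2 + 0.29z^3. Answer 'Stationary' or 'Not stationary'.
\text{Not stationary}

The AR(p) characteristic polynomial is P(z) = 1 + 0.84z + 1.3075z^2 + 0.29z^3.
Stationarity requires all roots to lie outside the unit circle, i.e. |z| > 1 for every root.
Degree 3: look for a simple real root z0 first, then factor out (1 - z/z0) and solve the remaining quadratic.
Testing z0 = -4: P(-4) = 1 + (0.84)(-4) + (1.3075)(-4)^2 + (0.29)(-4)^3
  = 1 + (-3.36) + (20.92) + (-18.56) = 0.  So z_0 = -4 is a root, |z_0| = 4.
Divide out the factor (1 + 0.25 z) = (1 - z/z0) (since 1/z0 = -0.25):
  P(z) = (1 + 0.25 z)(1 + (0.59) z + (1.16) z^2)
  [check: z-coef 0.59 - (-0.25) = 0.84; z^2-coef 1.16 - (-0.25)(0.59) = 1.3075; z^3-coef -(-0.25)(1.16) = 0.29.]
Remaining roots from the quadratic factor 1 + (0.59) z + (1.16) z^2:
  Set 1 + (0.59) z + (1.16) z^2 = 0, i.e. a z^2 + b z + c = 0 with a = 1.16, b = 0.59, c = 1.
  Discriminant D = b^2 - 4ac = (0.59)^2 - 4*(1.16)*1 = 0.3481 - (4.64) = -4.2919.
  D < 0, so the roots are the complex-conjugate pair z = (-b +/- i sqrt(-D)) / (2a) = -0.2543 +/- 0.893i.
  For a conjugate pair |z|^2 = z * conj(z) = (product of roots) = c/a = 1/(1.16) = 0.862069, so |z| = sqrt(0.862069) = 0.9285 for both roots.
Moduli of all roots: 4.0000, 0.9285, 0.9285.
All moduli strictly greater than 1? No.
Verdict: Not stationary.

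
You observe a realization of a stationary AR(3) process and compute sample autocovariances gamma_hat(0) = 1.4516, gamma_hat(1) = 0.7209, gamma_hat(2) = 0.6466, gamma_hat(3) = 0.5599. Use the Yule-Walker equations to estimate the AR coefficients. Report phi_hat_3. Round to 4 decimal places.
\hat\phi_{3} = 0.1310

The Yule-Walker equations for an AR(p) process read, in matrix form,
  Gamma_p phi = r_p,   with   (Gamma_p)_{ij} = gamma(|i - j|),
                       (r_p)_i = gamma(i),   i,j = 1..p.
Substitute the sample gammas (Toeplitz matrix and right-hand side of size 3):
  Gamma_p = [[1.4516, 0.7209, 0.6466], [0.7209, 1.4516, 0.7209], [0.6466, 0.7209, 1.4516]]
  r_p     = [0.7209, 0.6466, 0.5599]
Written out (R1..R3):
  (R1) 1.4516 phi_1 + 0.7209 phi_2 + 0.6466 phi_3 = 0.7209
  (R2) 0.7209 phi_1 + 1.4516 phi_2 + 0.7209 phi_3 = 0.6466
  (R3) 0.6466 phi_1 + 0.7209 phi_2 + 1.4516 phi_3 = 0.5599
Gaussian elimination:
  R2 <- R2 - (0.7209/1.4516) R1 = R2 - (0.496624) R1:  1.093583 phi_2 + 0.399783 phi_3 = 0.288583
  R3 <- R3 - (0.6466/1.4516) R1 = R3 - (0.44544) R1:  0.399783 phi_2 + 1.163579 phi_3 = 0.238783
  R3 <- R3 - (0.399783/1.093583) R2 = R3 - (0.365571) R2:  1.01743 phi_3 = 0.133285
Back-substitution:
  phi_hat_3 = 0.133285 / 1.01743 = 0.131002
  phi_hat_2 = (0.288583 - (0.399783)(0.131002)) / 1.093583 = 0.215998
  phi_hat_1 = (0.7209 - (0.7209)(0.215998) - (0.6466)(0.131002)) / 1.4516 = 0.331002
So phi_hat = [0.3310, 0.2160, 0.1310].
Therefore phi_hat_3 = 0.1310.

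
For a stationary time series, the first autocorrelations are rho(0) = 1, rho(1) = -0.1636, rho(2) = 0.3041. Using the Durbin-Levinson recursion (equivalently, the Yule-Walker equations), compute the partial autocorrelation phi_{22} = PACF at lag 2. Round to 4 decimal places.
\phi_{22} = 0.2850

The PACF at lag k is phi_{kk}, the last component of the solution
to the Yule-Walker system G_k phi = r_k where
  (G_k)_{ij} = rho(|i - j|), (r_k)_i = rho(i), i,j = 1..k.
Equivalently, Durbin-Levinson gives phi_{kk} iteratively:
  phi_{11} = rho(1)
  phi_{kk} = [rho(k) - sum_{j=1..k-1} phi_{k-1,j} rho(k-j)]
            / [1 - sum_{j=1..k-1} phi_{k-1,j} rho(j)],
  phi_{k,j} = phi_{k-1,j} - phi_{kk} phi_{k-1,k-j},  j = 1..k-1.
Step k = 1:
  phi_11 = rho(1) = -0.1636.
Step k = 2:
  phi_22 = [rho(2) - phi_11 rho(1)] / [1 - phi_11 rho(1)] = [0.3041 - (-0.1636)(-0.1636)] / [1 - (-0.1636)(-0.1636)]
         = 0.27733504 / 0.97323504 = 0.285.
Therefore phi_{22} = 0.2850.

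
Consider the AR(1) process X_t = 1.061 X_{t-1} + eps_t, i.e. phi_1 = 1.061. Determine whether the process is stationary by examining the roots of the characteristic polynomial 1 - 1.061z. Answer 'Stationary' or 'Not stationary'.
\text{Not stationary}

The AR(p) characteristic polynomial is P(z) = 1 - 1.061z.
Stationarity requires all roots to lie outside the unit circle, i.e. |z| > 1 for every root.
This is linear in z: 1 + (-1.061) z = 0  =>  z = -1/(-1.061) = 0.942507,  |z| = 0.942507.
Moduli of all roots: 0.9425.
All moduli strictly greater than 1? No.
Verdict: Not stationary.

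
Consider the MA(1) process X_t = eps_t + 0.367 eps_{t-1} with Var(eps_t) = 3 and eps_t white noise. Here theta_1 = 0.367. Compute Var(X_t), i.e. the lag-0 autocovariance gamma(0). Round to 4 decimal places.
\gamma(0) = 3.4041

For an MA(q) process X_t = eps_t + sum_i theta_i eps_{t-i} with
Var(eps_t) = sigma^2, the variance is
  gamma(0) = sigma^2 * (1 + sum_i theta_i^2).
  sum_i theta_i^2 = (0.367)^2 = 0.134689.
  gamma(0) = 3 * (1 + 0.134689) = 3 * 1.134689 = 3.404067, which rounds to 3.4041.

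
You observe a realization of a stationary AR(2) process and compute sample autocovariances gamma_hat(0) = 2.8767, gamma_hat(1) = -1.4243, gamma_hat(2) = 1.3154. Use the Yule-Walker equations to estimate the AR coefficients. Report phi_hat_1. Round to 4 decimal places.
\hat\phi_{1} = -0.3560

The Yule-Walker equations for an AR(p) process read, in matrix form,
  Gamma_p phi = r_p,   with   (Gamma_p)_{ij} = gamma(|i - j|),
                       (r_p)_i = gamma(i),   i,j = 1..p.
Substitute the sample gammas (Toeplitz matrix and right-hand side of size 2):
  Gamma_p = [[2.8767, -1.4243], [-1.4243, 2.8767]]
  r_p     = [-1.4243, 1.3154]
Written out:
  2.8767 phi_1 - 1.4243 phi_2 = -1.4243
  -1.4243 phi_1 + 2.8767 phi_2 = 1.3154
Solve by Cramer's rule:
  det = gamma(0)^2 - gamma(1)^2 = (2.8767)^2 - (-1.4243)^2 = 8.27540289 - 2.02863049 = 6.2467724
  phi_hat_1 = [gamma(1) gamma(0) - gamma(1) gamma(2)] / det = [(-1.4243)(2.8767) - (-1.4243)(1.3154)] / 6.2467724 = -2.22375959 / 6.2467724 = -0.356
  phi_hat_2 = [gamma(0) gamma(2) - gamma(1)^2] / det = [(2.8767)(1.3154) - (-1.4243)^2] / 6.2467724 = 1.75538069 / 6.2467724 = 0.281
So phi_hat = [-0.3560, 0.2810].
Therefore phi_hat_1 = -0.3560.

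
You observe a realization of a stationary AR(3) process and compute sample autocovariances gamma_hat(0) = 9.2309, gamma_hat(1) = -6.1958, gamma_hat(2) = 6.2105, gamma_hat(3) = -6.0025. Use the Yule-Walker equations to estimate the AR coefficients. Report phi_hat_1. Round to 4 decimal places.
\hat\phi_{1} = -0.3030

The Yule-Walker equations for an AR(p) process read, in matrix form,
  Gamma_p phi = r_p,   with   (Gamma_p)_{ij} = gamma(|i - j|),
                       (r_p)_i = gamma(i),   i,j = 1..p.
Substitute the sample gammas (Toeplitz matrix and right-hand side of size 3):
  Gamma_p = [[9.2309, -6.1958, 6.2105], [-6.1958, 9.2309, -6.1958], [6.2105, -6.1958, 9.2309]]
  r_p     = [-6.1958, 6.2105, -6.0025]
Written out (R1..R3):
  (R1) 9.2309 phi_1 - 6.1958 phi_2 + 6.2105 phi_3 = -6.1958
  (R2) -6.1958 phi_1 + 9.2309 phi_2 - 6.1958 phi_3 = 6.2105
  (R3) 6.2105 phi_1 - 6.1958 phi_2 + 9.2309 phi_3 = -6.0025
Gaussian elimination:
  R2 <- R2 - (-6.1958/9.2309) R1 = R2 - (-0.671202) R1:  5.072266 phi_2 - 2.027299 phi_3 = 2.051866
  R3 <- R3 - (6.2105/9.2309) R1 = R3 - (0.672795) R1:  -2.027299 phi_2 + 5.052509 phi_3 = -1.833999
  R3 <- R3 - (-2.027299/5.072266) R2 = R3 - (-0.399683) R2:  4.242232 phi_3 = -1.013903
Back-substitution:
  phi_hat_3 = -1.013903 / 4.242232 = -0.239002
  phi_hat_2 = (2.051866 - (-2.027299)(-0.239002)) / 5.072266 = 0.309001
  phi_hat_1 = (-6.1958 - (-6.1958)(0.309001) - (6.2105)(-0.239002)) / 9.2309 = -0.303
So phi_hat = [-0.3030, 0.3090, -0.2390].
Therefore phi_hat_1 = -0.3030.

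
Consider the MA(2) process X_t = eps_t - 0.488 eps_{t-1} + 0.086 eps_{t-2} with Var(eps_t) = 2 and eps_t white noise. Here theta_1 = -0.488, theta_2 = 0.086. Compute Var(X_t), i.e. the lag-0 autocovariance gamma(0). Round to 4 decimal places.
\gamma(0) = 2.4911

For an MA(q) process X_t = eps_t + sum_i theta_i eps_{t-i} with
Var(eps_t) = sigma^2, the variance is
  gamma(0) = sigma^2 * (1 + sum_i theta_i^2).
  sum_i theta_i^2 = (-0.488)^2 + (0.086)^2 = 0.238144 + 0.007396 = 0.24554.
  gamma(0) = 2 * (1 + 0.24554) = 2 * 1.24554 = 2.49108, which rounds to 2.4911.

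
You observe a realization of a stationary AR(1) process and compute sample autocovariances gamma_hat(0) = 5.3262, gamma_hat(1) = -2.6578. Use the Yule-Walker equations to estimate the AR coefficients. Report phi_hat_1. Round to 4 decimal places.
\hat\phi_{1} = -0.4990

The Yule-Walker equations for an AR(p) process read, in matrix form,
  Gamma_p phi = r_p,   with   (Gamma_p)_{ij} = gamma(|i - j|),
                       (r_p)_i = gamma(i),   i,j = 1..p.
Substitute the sample gammas (Toeplitz matrix and right-hand side of size 1):
  Gamma_p = [[5.3262]]
  r_p     = [-2.6578]
With p = 1 this is the single equation gamma(0) phi_1 = gamma(1):
  phi_hat_1 = gamma(1) / gamma(0) = -2.6578 / 5.3262 = -0.4990.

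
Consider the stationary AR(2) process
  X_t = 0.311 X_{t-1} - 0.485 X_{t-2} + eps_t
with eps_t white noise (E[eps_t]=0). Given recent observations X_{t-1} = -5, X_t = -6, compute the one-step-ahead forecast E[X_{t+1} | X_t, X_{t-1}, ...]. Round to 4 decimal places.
E[X_{t+1} \mid \mathcal F_t] = 0.5590

For an AR(p) model X_t = c + sum_i phi_i X_{t-i} + eps_t, the
one-step-ahead conditional mean is
  E[X_{t+1} | X_t, ...] = c + sum_i phi_i X_{t+1-i}.
Substitute known values:
  E[X_{t+1} | ...] = (0.311) * (-6) + (-0.485) * (-5)
                   = 0.5590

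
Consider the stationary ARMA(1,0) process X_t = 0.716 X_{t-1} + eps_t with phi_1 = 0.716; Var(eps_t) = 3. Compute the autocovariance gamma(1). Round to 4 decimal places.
\gamma(1) = 4.4076

Multiply the model equation by X_{t-k} and take expectations. With theta_0 = psi_0 = 1 and psi_j the MA(infinity) weights, this gives
  gamma(k) - sum_i phi_i gamma(k-i) = c_k,
  c_k = sigma^2 * sum_{j=k..q} theta_j psi_{j-k}   (c_k = 0 for k > q),
using gamma(-m) = gamma(m).
Pure AR (q = 0): c_0 = sigma^2 = 3, c_k = 0 for k >= 1.
Equations for k = 0 and k = 1 (AR order 1):
  gamma(0) = phi_1 gamma(1) + c_0
  gamma(1) = phi_1 gamma(0) + c_1
Substituting the second into the first: gamma(0) (1 - phi_1^2) = c_0 + phi_1 c_1, so
  gamma(0) = c_0 / (1 - phi_1^2) = 3 / (1 - (0.716)^2) = 3 / 0.487344 = 6.155816.
  gamma(1) = phi_1 gamma(0) = (0.716)(6.155816) = 4.407564.
Therefore gamma(1) = 4.4076 (to 4 decimal places).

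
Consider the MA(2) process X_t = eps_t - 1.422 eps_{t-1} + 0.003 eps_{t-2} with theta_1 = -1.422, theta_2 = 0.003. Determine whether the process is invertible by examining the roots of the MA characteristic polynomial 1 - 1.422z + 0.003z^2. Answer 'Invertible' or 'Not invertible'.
\text{Not invertible}

The MA(q) characteristic polynomial is P(z) = 1 - 1.422z + 0.003z^2.
Invertibility requires all roots to lie outside the unit circle, i.e. |z| > 1 for every root.
Set 1 + (-1.422) z + (0.003) z^2 = 0, i.e. a z^2 + b z + c = 0 with a = 0.003, b = -1.422, c = 1.
Discriminant D = b^2 - 4ac = (-1.422)^2 - 4*(0.003)*1 = 2.022084 - (0.012) = 2.010084.
D >= 0, so the roots are real: z = (-b +/- sqrt(D)) / (2a) = (1.422 +/- 1.417774) / (0.006).
  z_1 = (1.422 + 1.417774) / (0.006) = 473.2957,   |z_1| = 473.2957.
  z_2 = (1.422 - 1.417774) / (0.006) = 0.7043,   |z_2| = 0.7043.
Moduli of all roots: 473.2957, 0.7043.
All moduli strictly greater than 1? No.
Verdict: Not invertible.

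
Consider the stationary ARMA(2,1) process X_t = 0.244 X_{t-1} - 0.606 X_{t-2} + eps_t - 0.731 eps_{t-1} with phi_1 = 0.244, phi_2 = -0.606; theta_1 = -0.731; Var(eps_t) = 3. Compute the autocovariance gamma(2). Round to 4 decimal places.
\gamma(2) = -3.9564

Multiply the model equation by X_{t-k} and take expectations. With theta_0 = psi_0 = 1 and psi_j the MA(infinity) weights, this gives
  gamma(k) - sum_i phi_i gamma(k-i) = c_k,
  c_k = sigma^2 * sum_{j=k..q} theta_j psi_{j-k}   (c_k = 0 for k > q),
using gamma(-m) = gamma(m).
psi-weights needed (psi_j = theta_j + sum_i phi_i psi_{j-i}):
  psi_1 = theta_1 + phi_1 = -0.731 + (0.244) = -0.487
Right-hand sides:
  c_0 = sigma^2 (1 + theta_1 psi_1) = 3 * (1 + (-0.731)(-0.487)) = 3 * 1.355997 = 4.067991
  c_1 = sigma^2 theta_1 = 3 * (-0.731) = -2.193
  c_2 = 0
Equations for k = 0, 1, 2 (AR order 2, c_2 = 0):
  (E0) gamma(0) = phi_1 gamma(1) + phi_2 gamma(2) + c_0
  (E1) gamma(1) = phi_1 gamma(0) + phi_2 gamma(1) + c_1
  (E2) gamma(2) = phi_1 gamma(1) + phi_2 gamma(0)
From (E1): gamma(1) = A gamma(0) + B with
  A = phi_1 / (1 - phi_2) = 0.244 / 1.606 = 0.15193,   B = c_1 / (1 - phi_2) = -2.193 / 1.606 = -1.365504.
Insert (E2) into (E0): gamma(0) (1 - phi_2^2) = phi_1 (1 + phi_2) gamma(1) + c_0.
  phi_1 (1 + phi_2) = (0.244)(0.394) = 0.096136,   1 - phi_2^2 = 0.632764.
Replace gamma(1) by A gamma(0) + B and collect gamma(0):
  gamma(0) [0.632764 - (0.096136)(0.15193)] = (0.096136)(-1.365504) + 4.067991
  gamma(0) * 0.618158 = 3.936717
  gamma(0) = 3.936717 / 0.618158 = 6.368464.
  gamma(1) = A gamma(0) + B = (0.15193)(6.368464) + (-1.365504) = -0.397942.
  gamma(2) = phi_1 gamma(1) + phi_2 gamma(0) = (0.244)(-0.397942) + (-0.606)(6.368464) = -3.956387.
Therefore gamma(2) = -3.9564 (to 4 decimal places).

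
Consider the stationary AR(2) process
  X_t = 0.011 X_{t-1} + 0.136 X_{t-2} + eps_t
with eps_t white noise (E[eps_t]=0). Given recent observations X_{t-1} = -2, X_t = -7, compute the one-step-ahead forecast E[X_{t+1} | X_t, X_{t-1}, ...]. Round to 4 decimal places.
E[X_{t+1} \mid \mathcal F_t] = -0.3490

For an AR(p) model X_t = c + sum_i phi_i X_{t-i} + eps_t, the
one-step-ahead conditional mean is
  E[X_{t+1} | X_t, ...] = c + sum_i phi_i X_{t+1-i}.
Substitute known values:
  E[X_{t+1} | ...] = (0.011) * (-7) + (0.136) * (-2)
                   = -0.3490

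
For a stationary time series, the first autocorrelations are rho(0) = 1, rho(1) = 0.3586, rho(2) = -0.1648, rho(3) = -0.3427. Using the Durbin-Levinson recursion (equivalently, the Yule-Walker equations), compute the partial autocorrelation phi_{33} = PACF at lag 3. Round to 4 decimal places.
\phi_{33} = -0.1850

The PACF at lag k is phi_{kk}, the last component of the solution
to the Yule-Walker system G_k phi = r_k where
  (G_k)_{ij} = rho(|i - j|), (r_k)_i = rho(i), i,j = 1..k.
Equivalently, Durbin-Levinson gives phi_{kk} iteratively:
  phi_{11} = rho(1)
  phi_{kk} = [rho(k) - sum_{j=1..k-1} phi_{k-1,j} rho(k-j)]
            / [1 - sum_{j=1..k-1} phi_{k-1,j} rho(j)],
  phi_{k,j} = phi_{k-1,j} - phi_{kk} phi_{k-1,k-j},  j = 1..k-1.
Step k = 1:
  phi_11 = rho(1) = 0.3586.
Step k = 2:
  phi_22 = [rho(2) - phi_11 rho(1)] / [1 - phi_11 rho(1)] = [-0.1648 - (0.3586)(0.3586)] / [1 - (0.3586)(0.3586)]
         = -0.29339396 / 0.87140604 = -0.33669.
  Update: phi_21 = phi_11 - phi_22 phi_11 = 0.3586 - (-0.33669)(0.3586) = 0.479337.
Step k = 3:
  phi_33 = [rho(3) - phi_21 rho(2) - phi_22 rho(1)] / [1 - phi_21 rho(1) - phi_22 rho(2)]
    numerator   = -0.3427 - (0.479337)(-0.1648) - (-0.33669)(0.3586) = -0.1429681
    denominator = 1 - (0.479337)(0.3586) - (-0.33669)(-0.1648) = 0.77262314
  phi_33 = -0.1429681 / 0.77262314 = -0.185.
Therefore phi_{33} = -0.1850.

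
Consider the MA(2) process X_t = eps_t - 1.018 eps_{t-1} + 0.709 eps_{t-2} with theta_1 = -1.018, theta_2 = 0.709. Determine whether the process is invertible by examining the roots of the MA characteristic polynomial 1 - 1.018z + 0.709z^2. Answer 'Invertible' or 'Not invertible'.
\text{Invertible}

The MA(q) characteristic polynomial is P(z) = 1 - 1.018z + 0.709z^2.
Invertibility requires all roots to lie outside the unit circle, i.e. |z| > 1 for every root.
Set 1 + (-1.018) z + (0.709) z^2 = 0, i.e. a z^2 + b z + c = 0 with a = 0.709, b = -1.018, c = 1.
Discriminant D = b^2 - 4ac = (-1.018)^2 - 4*(0.709)*1 = 1.036324 - (2.836) = -1.799676.
D < 0, so the roots are the complex-conjugate pair z = (-b +/- i sqrt(-D)) / (2a) = 0.7179 +/- 0.9461i.
For a conjugate pair |z|^2 = z * conj(z) = (product of roots) = c/a = 1/(0.709) = 1.410437, so |z| = sqrt(1.410437) = 1.1876 for both roots.
Moduli of all roots: 1.1876, 1.1876.
All moduli strictly greater than 1? Yes.
Verdict: Invertible.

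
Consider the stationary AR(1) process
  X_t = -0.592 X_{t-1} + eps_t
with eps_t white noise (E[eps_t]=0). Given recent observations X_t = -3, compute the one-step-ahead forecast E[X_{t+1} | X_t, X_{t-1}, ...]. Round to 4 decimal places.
E[X_{t+1} \mid \mathcal F_t] = 1.7760

For an AR(p) model X_t = c + sum_i phi_i X_{t-i} + eps_t, the
one-step-ahead conditional mean is
  E[X_{t+1} | X_t, ...] = c + sum_i phi_i X_{t+1-i}.
Substitute known values:
  E[X_{t+1} | ...] = (-0.592) * (-3)
                   = 1.7760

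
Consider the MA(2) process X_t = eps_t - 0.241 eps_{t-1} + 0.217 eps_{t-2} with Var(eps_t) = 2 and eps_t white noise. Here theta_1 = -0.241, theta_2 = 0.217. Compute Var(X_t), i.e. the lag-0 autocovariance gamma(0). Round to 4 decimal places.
\gamma(0) = 2.2103

For an MA(q) process X_t = eps_t + sum_i theta_i eps_{t-i} with
Var(eps_t) = sigma^2, the variance is
  gamma(0) = sigma^2 * (1 + sum_i theta_i^2).
  sum_i theta_i^2 = (-0.241)^2 + (0.217)^2 = 0.058081 + 0.047089 = 0.10517.
  gamma(0) = 2 * (1 + 0.10517) = 2 * 1.10517 = 2.21034, which rounds to 2.2103.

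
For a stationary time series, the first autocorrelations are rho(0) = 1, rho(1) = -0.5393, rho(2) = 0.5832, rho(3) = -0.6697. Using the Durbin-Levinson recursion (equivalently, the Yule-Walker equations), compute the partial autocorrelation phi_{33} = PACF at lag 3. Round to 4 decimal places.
\phi_{33} = -0.4460

The PACF at lag k is phi_{kk}, the last component of the solution
to the Yule-Walker system G_k phi = r_k where
  (G_k)_{ij} = rho(|i - j|), (r_k)_i = rho(i), i,j = 1..k.
Equivalently, Durbin-Levinson gives phi_{kk} iteratively:
  phi_{11} = rho(1)
  phi_{kk} = [rho(k) - sum_{j=1..k-1} phi_{k-1,j} rho(k-j)]
            / [1 - sum_{j=1..k-1} phi_{k-1,j} rho(j)],
  phi_{k,j} = phi_{k-1,j} - phi_{kk} phi_{k-1,k-j},  j = 1..k-1.
Step k = 1:
  phi_11 = rho(1) = -0.5393.
Step k = 2:
  phi_22 = [rho(2) - phi_11 rho(1)] / [1 - phi_11 rho(1)] = [0.5832 - (-0.5393)(-0.5393)] / [1 - (-0.5393)(-0.5393)]
         = 0.29235551 / 0.70915551 = 0.412259.
  Update: phi_21 = phi_11 - phi_22 phi_11 = -0.5393 - (0.412259)(-0.5393) = -0.316969.
Step k = 3:
  phi_33 = [rho(3) - phi_21 rho(2) - phi_22 rho(1)] / [1 - phi_21 rho(1) - phi_22 rho(2)]
    numerator   = -0.6697 - (-0.316969)(0.5832) - (0.412259)(-0.5393) = -0.26251264
    denominator = 1 - (-0.316969)(-0.5393) - (0.412259)(0.5832) = 0.58862942
  phi_33 = -0.26251264 / 0.58862942 = -0.446.
Therefore phi_{33} = -0.4460.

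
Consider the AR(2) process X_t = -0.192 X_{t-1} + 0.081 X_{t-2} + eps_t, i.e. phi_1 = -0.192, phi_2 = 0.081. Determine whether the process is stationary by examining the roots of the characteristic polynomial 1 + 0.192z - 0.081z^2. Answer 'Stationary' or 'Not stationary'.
\text{Stationary}

The AR(p) characteristic polynomial is P(z) = 1 + 0.192z - 0.081z^2.
Stationarity requires all roots to lie outside the unit circle, i.e. |z| > 1 for every root.
Set 1 + (0.192) z + (-0.081) z^2 = 0, i.e. a z^2 + b z + c = 0 with a = -0.081, b = 0.192, c = 1.
Discriminant D = b^2 - 4ac = (0.192)^2 - 4*(-0.081)*1 = 0.036864 - (-0.324) = 0.360864.
D >= 0, so the roots are real: z = (-b +/- sqrt(D)) / (2a) = (-0.192 +/- 0.60072) / (-0.162).
  z_1 = (-0.192 + 0.60072) / (-0.162) = -2.523,   |z_1| = 2.523.
  z_2 = (-0.192 - 0.60072) / (-0.162) = 4.8933,   |z_2| = 4.8933.
Moduli of all roots: 2.5230, 4.8933.
All moduli strictly greater than 1? Yes.
Verdict: Stationary.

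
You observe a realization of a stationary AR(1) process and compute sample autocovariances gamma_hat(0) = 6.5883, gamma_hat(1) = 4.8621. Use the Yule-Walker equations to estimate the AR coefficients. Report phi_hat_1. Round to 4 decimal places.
\hat\phi_{1} = 0.7380

The Yule-Walker equations for an AR(p) process read, in matrix form,
  Gamma_p phi = r_p,   with   (Gamma_p)_{ij} = gamma(|i - j|),
                       (r_p)_i = gamma(i),   i,j = 1..p.
Substitute the sample gammas (Toeplitz matrix and right-hand side of size 1):
  Gamma_p = [[6.5883]]
  r_p     = [4.8621]
With p = 1 this is the single equation gamma(0) phi_1 = gamma(1):
  phi_hat_1 = gamma(1) / gamma(0) = 4.8621 / 6.5883 = 0.7380.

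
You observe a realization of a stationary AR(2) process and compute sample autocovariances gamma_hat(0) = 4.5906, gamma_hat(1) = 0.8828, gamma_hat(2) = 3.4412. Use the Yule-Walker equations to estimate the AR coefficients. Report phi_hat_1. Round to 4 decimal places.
\hat\phi_{1} = 0.0500

The Yule-Walker equations for an AR(p) process read, in matrix form,
  Gamma_p phi = r_p,   with   (Gamma_p)_{ij} = gamma(|i - j|),
                       (r_p)_i = gamma(i),   i,j = 1..p.
Substitute the sample gammas (Toeplitz matrix and right-hand side of size 2):
  Gamma_p = [[4.5906, 0.8828], [0.8828, 4.5906]]
  r_p     = [0.8828, 3.4412]
Written out:
  4.5906 phi_1 + 0.8828 phi_2 = 0.8828
  0.8828 phi_1 + 4.5906 phi_2 = 3.4412
Solve by Cramer's rule:
  det = gamma(0)^2 - gamma(1)^2 = (4.5906)^2 - (0.8828)^2 = 21.07360836 - 0.77933584 = 20.29427252
  phi_hat_1 = [gamma(1) gamma(0) - gamma(1) gamma(2)] / det = [(0.8828)(4.5906) - (0.8828)(3.4412)] / 20.29427252 = 1.01469032 / 20.29427252 = 0.05
  phi_hat_2 = [gamma(0) gamma(2) - gamma(1)^2] / det = [(4.5906)(3.4412) - (0.8828)^2] / 20.29427252 = 15.01783688 / 20.29427252 = 0.74
So phi_hat = [0.0500, 0.7400].
Therefore phi_hat_1 = 0.0500.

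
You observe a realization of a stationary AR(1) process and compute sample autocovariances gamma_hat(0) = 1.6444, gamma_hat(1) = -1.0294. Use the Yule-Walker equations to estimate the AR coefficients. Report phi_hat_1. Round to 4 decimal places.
\hat\phi_{1} = -0.6260

The Yule-Walker equations for an AR(p) process read, in matrix form,
  Gamma_p phi = r_p,   with   (Gamma_p)_{ij} = gamma(|i - j|),
                       (r_p)_i = gamma(i),   i,j = 1..p.
Substitute the sample gammas (Toeplitz matrix and right-hand side of size 1):
  Gamma_p = [[1.6444]]
  r_p     = [-1.0294]
With p = 1 this is the single equation gamma(0) phi_1 = gamma(1):
  phi_hat_1 = gamma(1) / gamma(0) = -1.0294 / 1.6444 = -0.6260.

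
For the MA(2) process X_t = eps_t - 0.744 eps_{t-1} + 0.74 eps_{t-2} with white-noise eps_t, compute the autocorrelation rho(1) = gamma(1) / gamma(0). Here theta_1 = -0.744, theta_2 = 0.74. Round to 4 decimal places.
\rho(1) = -0.6161

For an MA(q) process with theta_0 = 1, the autocovariance is
  gamma(k) = sigma^2 * sum_{i=0..q-k} theta_i * theta_{i+k},
and rho(k) = gamma(k) / gamma(0). Sigma^2 cancels.
  numerator   = (1)*(-0.744) + (-0.744)*(0.74) = -1.29456.
  denominator = (1)^2 + (-0.744)^2 + (0.74)^2 = 2.101136.
  rho(1) = -1.29456 / 2.101136 = -0.6161.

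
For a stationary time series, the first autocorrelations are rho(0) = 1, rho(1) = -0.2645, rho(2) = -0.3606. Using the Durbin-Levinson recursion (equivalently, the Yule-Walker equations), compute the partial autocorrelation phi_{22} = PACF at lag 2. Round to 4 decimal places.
\phi_{22} = -0.4629

The PACF at lag k is phi_{kk}, the last component of the solution
to the Yule-Walker system G_k phi = r_k where
  (G_k)_{ij} = rho(|i - j|), (r_k)_i = rho(i), i,j = 1..k.
Equivalently, Durbin-Levinson gives phi_{kk} iteratively:
  phi_{11} = rho(1)
  phi_{kk} = [rho(k) - sum_{j=1..k-1} phi_{k-1,j} rho(k-j)]
            / [1 - sum_{j=1..k-1} phi_{k-1,j} rho(j)],
  phi_{k,j} = phi_{k-1,j} - phi_{kk} phi_{k-1,k-j},  j = 1..k-1.
Step k = 1:
  phi_11 = rho(1) = -0.2645.
Step k = 2:
  phi_22 = [rho(2) - phi_11 rho(1)] / [1 - phi_11 rho(1)] = [-0.3606 - (-0.2645)(-0.2645)] / [1 - (-0.2645)(-0.2645)]
         = -0.43056025 / 0.93003975 = -0.4629.
Therefore phi_{22} = -0.4629.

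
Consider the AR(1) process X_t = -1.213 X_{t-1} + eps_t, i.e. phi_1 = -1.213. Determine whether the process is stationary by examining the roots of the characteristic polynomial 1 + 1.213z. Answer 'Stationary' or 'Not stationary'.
\text{Not stationary}

The AR(p) characteristic polynomial is P(z) = 1 + 1.213z.
Stationarity requires all roots to lie outside the unit circle, i.e. |z| > 1 for every root.
This is linear in z: 1 + (1.213) z = 0  =>  z = -1/(1.213) = -0.824402,  |z| = 0.824402.
Moduli of all roots: 0.8244.
All moduli strictly greater than 1? No.
Verdict: Not stationary.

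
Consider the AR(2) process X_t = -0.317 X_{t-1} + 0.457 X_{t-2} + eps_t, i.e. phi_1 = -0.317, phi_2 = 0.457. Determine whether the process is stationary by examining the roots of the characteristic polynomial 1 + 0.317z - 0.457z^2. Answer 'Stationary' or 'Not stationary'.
\text{Stationary}

The AR(p) characteristic polynomial is P(z) = 1 + 0.317z - 0.457z^2.
Stationarity requires all roots to lie outside the unit circle, i.e. |z| > 1 for every root.
Set 1 + (0.317) z + (-0.457) z^2 = 0, i.e. a z^2 + b z + c = 0 with a = -0.457, b = 0.317, c = 1.
Discriminant D = b^2 - 4ac = (0.317)^2 - 4*(-0.457)*1 = 0.100489 - (-1.828) = 1.928489.
D >= 0, so the roots are real: z = (-b +/- sqrt(D)) / (2a) = (-0.317 +/- 1.3887) / (-0.914).
  z_1 = (-0.317 + 1.3887) / (-0.914) = -1.1725,   |z_1| = 1.1725.
  z_2 = (-0.317 - 1.3887) / (-0.914) = 1.8662,   |z_2| = 1.8662.
Moduli of all roots: 1.1725, 1.8662.
All moduli strictly greater than 1? Yes.
Verdict: Stationary.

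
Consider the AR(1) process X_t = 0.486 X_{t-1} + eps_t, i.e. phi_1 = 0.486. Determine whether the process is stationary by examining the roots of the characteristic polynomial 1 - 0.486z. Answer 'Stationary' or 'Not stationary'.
\text{Stationary}

The AR(p) characteristic polynomial is P(z) = 1 - 0.486z.
Stationarity requires all roots to lie outside the unit circle, i.e. |z| > 1 for every root.
This is linear in z: 1 + (-0.486) z = 0  =>  z = -1/(-0.486) = 2.057613,  |z| = 2.057613.
Moduli of all roots: 2.0576.
All moduli strictly greater than 1? Yes.
Verdict: Stationary.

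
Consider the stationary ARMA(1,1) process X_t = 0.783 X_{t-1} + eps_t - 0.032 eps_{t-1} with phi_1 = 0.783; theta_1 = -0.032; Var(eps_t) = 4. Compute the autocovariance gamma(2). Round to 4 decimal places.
\gamma(2) = 5.9269

Multiply the model equation by X_{t-k} and take expectations. With theta_0 = psi_0 = 1 and psi_j the MA(infinity) weights, this gives
  gamma(k) - sum_i phi_i gamma(k-i) = c_k,
  c_k = sigma^2 * sum_{j=k..q} theta_j psi_{j-k}   (c_k = 0 for k > q),
using gamma(-m) = gamma(m).
psi-weights needed (psi_j = theta_j + sum_i phi_i psi_{j-i}):
  psi_1 = theta_1 + phi_1 = -0.032 + (0.783) = 0.751
Right-hand sides:
  c_0 = sigma^2 (1 + theta_1 psi_1) = 4 * (1 + (-0.032)(0.751)) = 4 * 0.975968 = 3.903872
  c_1 = sigma^2 theta_1 = 4 * (-0.032) = -0.128
  c_2 = 0
Equations for k = 0 and k = 1 (AR order 1):
  gamma(0) = phi_1 gamma(1) + c_0
  gamma(1) = phi_1 gamma(0) + c_1
Substituting the second into the first: gamma(0) (1 - phi_1^2) = c_0 + phi_1 c_1, so
  gamma(0) = (c_0 + phi_1 c_1) / (1 - phi_1^2) = (3.903872 + (0.783)(-0.128)) / (1 - (0.783)^2) = 3.803648 / 0.386911 = 9.830809.
  gamma(1) = phi_1 gamma(0) + c_1 = (0.783)(9.830809) + (-0.128) = 7.569523.
For k = 2 (> q): gamma(2) = phi_1 gamma(1) = (0.783)(7.569523) = 5.926937.
Therefore gamma(2) = 5.9269 (to 4 decimal places).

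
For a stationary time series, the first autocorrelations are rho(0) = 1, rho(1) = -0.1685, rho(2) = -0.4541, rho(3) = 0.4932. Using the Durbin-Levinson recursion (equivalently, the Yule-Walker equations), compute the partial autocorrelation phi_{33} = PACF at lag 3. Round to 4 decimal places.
\phi_{33} = 0.4030

The PACF at lag k is phi_{kk}, the last component of the solution
to the Yule-Walker system G_k phi = r_k where
  (G_k)_{ij} = rho(|i - j|), (r_k)_i = rho(i), i,j = 1..k.
Equivalently, Durbin-Levinson gives phi_{kk} iteratively:
  phi_{11} = rho(1)
  phi_{kk} = [rho(k) - sum_{j=1..k-1} phi_{k-1,j} rho(k-j)]
            / [1 - sum_{j=1..k-1} phi_{k-1,j} rho(j)],
  phi_{k,j} = phi_{k-1,j} - phi_{kk} phi_{k-1,k-j},  j = 1..k-1.
Step k = 1:
  phi_11 = rho(1) = -0.1685.
Step k = 2:
  phi_22 = [rho(2) - phi_11 rho(1)] / [1 - phi_11 rho(1)] = [-0.4541 - (-0.1685)(-0.1685)] / [1 - (-0.1685)(-0.1685)]
         = -0.48249225 / 0.97160775 = -0.496592.
  Update: phi_21 = phi_11 - phi_22 phi_11 = -0.1685 - (-0.496592)(-0.1685) = -0.252176.
Step k = 3:
  phi_33 = [rho(3) - phi_21 rho(2) - phi_22 rho(1)] / [1 - phi_21 rho(1) - phi_22 rho(2)]
    numerator   = 0.4932 - (-0.252176)(-0.4541) - (-0.496592)(-0.1685) = 0.29501134
    denominator = 1 - (-0.252176)(-0.1685) - (-0.496592)(-0.4541) = 0.73200615
  phi_33 = 0.29501134 / 0.73200615 = 0.403.
Therefore phi_{33} = 0.4030.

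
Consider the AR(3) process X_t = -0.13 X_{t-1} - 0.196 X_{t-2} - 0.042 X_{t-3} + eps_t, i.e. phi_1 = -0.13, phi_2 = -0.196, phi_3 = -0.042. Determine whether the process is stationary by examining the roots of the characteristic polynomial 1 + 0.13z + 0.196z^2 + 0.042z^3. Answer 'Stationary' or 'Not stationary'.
\text{Stationary}

The AR(p) characteristic polynomial is P(z) = 1 + 0.13z + 0.196z^2 + 0.042z^3.
Stationarity requires all roots to lie outside the unit circle, i.e. |z| > 1 for every root.
Degree 3: look for a simple real root z0 first, then factor out (1 - z/z0) and solve the remaining quadratic.
Testing z0 = -5: P(-5) = 1 + (0.13)(-5) + (0.196)(-5)^2 + (0.042)(-5)^3
  = 1 + (-0.65) + (4.9) + (-5.25) = 0.  So z_0 = -5 is a root, |z_0| = 5.
Divide out the factor (1 + 0.2 z) = (1 - z/z0) (since 1/z0 = -0.2):
  P(z) = (1 + 0.2 z)(1 + (-0.07) z + (0.21) z^2)
  [check: z-coef -0.07 - (-0.2) = 0.13; z^2-coef 0.21 - (-0.2)(-0.07) = 0.196; z^3-coef -(-0.2)(0.21) = 0.042.]
Remaining roots from the quadratic factor 1 + (-0.07) z + (0.21) z^2:
  Set 1 + (-0.07) z + (0.21) z^2 = 0, i.e. a z^2 + b z + c = 0 with a = 0.21, b = -0.07, c = 1.
  Discriminant D = b^2 - 4ac = (-0.07)^2 - 4*(0.21)*1 = 0.0049 - (0.84) = -0.8351.
  D < 0, so the roots are the complex-conjugate pair z = (-b +/- i sqrt(-D)) / (2a) = 0.1667 +/- 2.1758i.
  For a conjugate pair |z|^2 = z * conj(z) = (product of roots) = c/a = 1/(0.21) = 4.761905, so |z| = sqrt(4.761905) = 2.1822 for both roots.
Moduli of all roots: 5.0000, 2.1822, 2.1822.
All moduli strictly greater than 1? Yes.
Verdict: Stationary.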